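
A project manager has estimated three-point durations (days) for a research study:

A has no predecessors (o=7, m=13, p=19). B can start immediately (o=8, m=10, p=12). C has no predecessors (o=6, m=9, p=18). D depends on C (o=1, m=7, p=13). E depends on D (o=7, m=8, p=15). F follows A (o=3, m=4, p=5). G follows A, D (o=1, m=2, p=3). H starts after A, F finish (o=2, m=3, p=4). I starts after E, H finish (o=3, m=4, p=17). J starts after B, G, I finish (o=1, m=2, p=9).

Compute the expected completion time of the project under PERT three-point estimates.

35 days

te_A = (7 + 4·13 + 19)/6 = 78/6 = 13
te_B = (8 + 4·10 + 12)/6 = 60/6 = 10
te_C = (6 + 4·9 + 18)/6 = 60/6 = 10
te_D = (1 + 4·7 + 13)/6 = 42/6 = 7
te_E = (7 + 4·8 + 15)/6 = 54/6 = 9
te_F = (3 + 4·4 + 5)/6 = 24/6 = 4
te_G = (1 + 4·2 + 3)/6 = 12/6 = 2
te_H = (2 + 4·3 + 4)/6 = 18/6 = 3
te_I = (3 + 4·4 + 17)/6 = 36/6 = 6
te_J = (1 + 4·2 + 9)/6 = 18/6 = 3

Forward pass:
ES_A = 0; EF_A = 13
ES_B = 0; EF_B = 10
ES_C = 0; EF_C = 10
ES_D = 10; EF_D = 10+7 = 17
ES_E = 17; EF_E = 17+9 = 26
ES_F = 13; EF_F = 13+4 = 17
ES_G = max(EF_A=13, EF_D=17) = 17; EF_G = 17+2 = 19
ES_H = max(EF_A=13, EF_F=17) = 17; EF_H = 17+3 = 20
ES_I = max(EF_E=26, EF_H=20) = 26; EF_I = 26+6 = 32
ES_J = max(EF_B=10, EF_G=19, EF_I=32) = 32; EF_J = 32+3 = 35
Expected project duration μ = 35 days. Critical path: C → D → E → I → J.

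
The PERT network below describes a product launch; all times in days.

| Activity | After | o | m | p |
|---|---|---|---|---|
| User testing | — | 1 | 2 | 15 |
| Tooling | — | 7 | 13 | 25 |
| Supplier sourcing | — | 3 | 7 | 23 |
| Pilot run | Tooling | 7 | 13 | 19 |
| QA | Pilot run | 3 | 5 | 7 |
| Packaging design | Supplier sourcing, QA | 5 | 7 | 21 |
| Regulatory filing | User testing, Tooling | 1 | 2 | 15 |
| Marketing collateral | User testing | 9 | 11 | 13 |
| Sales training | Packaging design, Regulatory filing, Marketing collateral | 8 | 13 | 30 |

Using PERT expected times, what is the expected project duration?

te_User testing = (1 + 4·2 + 15)/6 = 24/6 = 4
te_Tooling = (7 + 4·13 + 25)/6 = 84/6 = 14
te_Supplier sourcing = (3 + 4·7 + 23)/6 = 54/6 = 9
te_Pilot run = (7 + 4·13 + 19)/6 = 78/6 = 13
te_QA = (3 + 4·5 + 7)/6 = 30/6 = 5
te_Packaging design = (5 + 4·7 + 21)/6 = 54/6 = 9
te_Regulatory filing = (1 + 4·2 + 15)/6 = 24/6 = 4
te_Marketing collateral = (9 + 4·11 + 13)/6 = 66/6 = 11
te_Sales training = (8 + 4·13 + 30)/6 = 90/6 = 15

Forward pass:
ES_User testing = 0; EF_User testing = 4
ES_Tooling = 0; EF_Tooling = 14
ES_Supplier sourcing = 0; EF_Supplier sourcing = 9
ES_Pilot run = 14; EF_Pilot run = 14+13 = 27
ES_QA = 27; EF_QA = 27+5 = 32
ES_Packaging design = max(EF_Supplier sourcing=9, EF_QA=32) = 32; EF_Packaging design = 32+9 = 41
ES_Regulatory filing = max(EF_User testing=4, EF_Tooling=14) = 14; EF_Regulatory filing = 14+4 = 18
ES_Marketing collateral = 4; EF_Marketing collateral = 4+11 = 15
ES_Sales training = max(EF_Packaging design=41, EF_Regulatory filing=18, EF_Marketing collateral=15) = 41; EF_Sales training = 41+15 = 56
Expected project duration μ = 56 days. Critical path: Tooling → Pilot run → QA → Packaging design → Sales training.

56 days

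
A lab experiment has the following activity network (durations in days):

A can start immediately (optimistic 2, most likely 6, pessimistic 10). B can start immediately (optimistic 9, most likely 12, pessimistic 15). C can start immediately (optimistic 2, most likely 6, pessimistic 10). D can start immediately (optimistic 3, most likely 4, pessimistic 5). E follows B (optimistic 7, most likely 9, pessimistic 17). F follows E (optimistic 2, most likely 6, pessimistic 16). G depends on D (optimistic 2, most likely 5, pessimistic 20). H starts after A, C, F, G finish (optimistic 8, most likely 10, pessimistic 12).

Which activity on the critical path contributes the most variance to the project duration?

F

te_A = (2 + 4·6 + 10)/6 = 36/6 = 6; σ²_A = ((10−2)/6)² = 1.778
te_B = (9 + 4·12 + 15)/6 = 72/6 = 12; σ²_B = ((15−9)/6)² = 1.000
te_C = (2 + 4·6 + 10)/6 = 36/6 = 6; σ²_C = ((10−2)/6)² = 1.778
te_D = (3 + 4·4 + 5)/6 = 24/6 = 4; σ²_D = ((5−3)/6)² = 0.111
te_E = (7 + 4·9 + 17)/6 = 60/6 = 10; σ²_E = ((17−7)/6)² = 2.778
te_F = (2 + 4·6 + 16)/6 = 42/6 = 7; σ²_F = ((16−2)/6)² = 5.444
te_G = (2 + 4·5 + 20)/6 = 42/6 = 7; σ²_G = ((20−2)/6)² = 9.000
te_H = (8 + 4·10 + 12)/6 = 60/6 = 10; σ²_H = ((12−8)/6)² = 0.444

Forward pass:
ES_A = 0; EF_A = 6
ES_B = 0; EF_B = 12
ES_C = 0; EF_C = 6
ES_D = 0; EF_D = 4
ES_E = 12; EF_E = 12+10 = 22
ES_F = 22; EF_F = 22+7 = 29
ES_G = 4; EF_G = 4+7 = 11
ES_H = max(EF_A=6, EF_C=6, EF_F=29, EF_G=11) = 29; EF_H = 29+10 = 39
Expected project duration μ = 39 days. Critical path: B → E → F → H.

Variances on critical path: σ²_B=1.000, σ²_E=2.778, σ²_F=5.444, σ²_H=0.444.
Largest is σ²_F = 5.444.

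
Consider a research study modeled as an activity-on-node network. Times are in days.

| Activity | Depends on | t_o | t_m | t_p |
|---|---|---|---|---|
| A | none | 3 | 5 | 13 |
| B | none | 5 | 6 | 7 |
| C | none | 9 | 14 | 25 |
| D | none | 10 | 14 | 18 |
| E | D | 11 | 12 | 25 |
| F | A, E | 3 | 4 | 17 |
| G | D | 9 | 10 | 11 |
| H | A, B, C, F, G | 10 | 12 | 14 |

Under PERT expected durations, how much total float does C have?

te_A = (3 + 4·5 + 13)/6 = 36/6 = 6
te_B = (5 + 4·6 + 7)/6 = 36/6 = 6
te_C = (9 + 4·14 + 25)/6 = 90/6 = 15
te_D = (10 + 4·14 + 18)/6 = 84/6 = 14
te_E = (11 + 4·12 + 25)/6 = 84/6 = 14
te_F = (3 + 4·4 + 17)/6 = 36/6 = 6
te_G = (9 + 4·10 + 11)/6 = 60/6 = 10
te_H = (10 + 4·12 + 14)/6 = 72/6 = 12

Forward pass:
ES_A = 0; EF_A = 6
ES_B = 0; EF_B = 6
ES_C = 0; EF_C = 15
ES_D = 0; EF_D = 14
ES_E = 14; EF_E = 14+14 = 28
ES_F = max(EF_A=6, EF_E=28) = 28; EF_F = 28+6 = 34
ES_G = 14; EF_G = 14+10 = 24
ES_H = max(EF_A=6, EF_B=6, EF_C=15, EF_F=34, EF_G=24) = 34; EF_H = 34+12 = 46
Expected project duration μ = 46 days. Critical path: D → E → F → H.

Backward pass:
LF_H = 46; LS_H = 46−12 = 34
LF_G = LS_H = 34; LS_G = 34−10 = 24
LF_F = LS_H = 34; LS_F = 34−6 = 28
LF_E = LS_F = 28; LS_E = 28−14 = 14
LF_D = min(LS_E=14, LS_G=24) = 14; LS_D = 14−14 = 0
LF_C = LS_H = 34; LS_C = 34−15 = 19
LF_B = LS_H = 34; LS_B = 34−6 = 28
LF_A = min(LS_F=28, LS_H=34) = 28; LS_A = 28−6 = 22
Slack_C = LS_C − ES_C = 19 − 0 = 19

19 days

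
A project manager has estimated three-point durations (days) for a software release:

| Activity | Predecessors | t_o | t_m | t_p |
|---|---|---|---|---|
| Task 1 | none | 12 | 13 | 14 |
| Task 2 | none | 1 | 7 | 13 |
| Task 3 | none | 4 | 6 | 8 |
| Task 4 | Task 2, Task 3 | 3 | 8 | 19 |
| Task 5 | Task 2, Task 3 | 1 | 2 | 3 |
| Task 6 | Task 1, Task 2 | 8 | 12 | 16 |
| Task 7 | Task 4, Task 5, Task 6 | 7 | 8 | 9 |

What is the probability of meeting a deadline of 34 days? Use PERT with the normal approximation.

0.760

te_Task 1 = (12 + 4·13 + 14)/6 = 78/6 = 13; σ²_Task 1 = ((14−12)/6)² = 0.111
te_Task 2 = (1 + 4·7 + 13)/6 = 42/6 = 7; σ²_Task 2 = ((13−1)/6)² = 4.000
te_Task 3 = (4 + 4·6 + 8)/6 = 36/6 = 6; σ²_Task 3 = ((8−4)/6)² = 0.444
te_Task 4 = (3 + 4·8 + 19)/6 = 54/6 = 9; σ²_Task 4 = ((19−3)/6)² = 7.111
te_Task 5 = (1 + 4·2 + 3)/6 = 12/6 = 2; σ²_Task 5 = ((3−1)/6)² = 0.111
te_Task 6 = (8 + 4·12 + 16)/6 = 72/6 = 12; σ²_Task 6 = ((16−8)/6)² = 1.778
te_Task 7 = (7 + 4·8 + 9)/6 = 48/6 = 8; σ²_Task 7 = ((9−7)/6)² = 0.111

Forward pass:
ES_Task 1 = 0; EF_Task 1 = 13
ES_Task 2 = 0; EF_Task 2 = 7
ES_Task 3 = 0; EF_Task 3 = 6
ES_Task 4 = max(EF_Task 2=7, EF_Task 3=6) = 7; EF_Task 4 = 7+9 = 16
ES_Task 5 = max(EF_Task 2=7, EF_Task 3=6) = 7; EF_Task 5 = 7+2 = 9
ES_Task 6 = max(EF_Task 1=13, EF_Task 2=7) = 13; EF_Task 6 = 13+12 = 25
ES_Task 7 = max(EF_Task 4=16, EF_Task 5=9, EF_Task 6=25) = 25; EF_Task 7 = 25+8 = 33
Expected project duration μ = 33 days. Critical path: Task 1 → Task 6 → Task 7.

Variance along critical path = 0.111 + 1.778 + 0.111 = 2.000; σ = √2.000 = 1.414 days.
Z = (34 − 33) / 1.414 = 0.707
P(T ≤ 34) = Φ(0.707) ≈ 0.760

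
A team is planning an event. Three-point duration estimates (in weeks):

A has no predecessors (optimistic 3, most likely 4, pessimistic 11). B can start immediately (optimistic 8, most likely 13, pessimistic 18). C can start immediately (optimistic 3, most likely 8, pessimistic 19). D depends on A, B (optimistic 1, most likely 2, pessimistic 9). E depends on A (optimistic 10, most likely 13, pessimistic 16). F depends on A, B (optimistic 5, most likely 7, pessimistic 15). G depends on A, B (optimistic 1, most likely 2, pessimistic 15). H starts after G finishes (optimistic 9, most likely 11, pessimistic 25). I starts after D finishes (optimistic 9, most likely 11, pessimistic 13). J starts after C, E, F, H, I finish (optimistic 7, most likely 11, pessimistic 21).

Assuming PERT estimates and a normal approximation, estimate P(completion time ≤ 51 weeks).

0.976

te_A = (3 + 4·4 + 11)/6 = 30/6 = 5; σ²_A = ((11−3)/6)² = 1.778
te_B = (8 + 4·13 + 18)/6 = 78/6 = 13; σ²_B = ((18−8)/6)² = 2.778
te_C = (3 + 4·8 + 19)/6 = 54/6 = 9; σ²_C = ((19−3)/6)² = 7.111
te_D = (1 + 4·2 + 9)/6 = 18/6 = 3; σ²_D = ((9−1)/6)² = 1.778
te_E = (10 + 4·13 + 16)/6 = 78/6 = 13; σ²_E = ((16−10)/6)² = 1.000
te_F = (5 + 4·7 + 15)/6 = 48/6 = 8; σ²_F = ((15−5)/6)² = 2.778
te_G = (1 + 4·2 + 15)/6 = 24/6 = 4; σ²_G = ((15−1)/6)² = 5.444
te_H = (9 + 4·11 + 25)/6 = 78/6 = 13; σ²_H = ((25−9)/6)² = 7.111
te_I = (9 + 4·11 + 13)/6 = 66/6 = 11; σ²_I = ((13−9)/6)² = 0.444
te_J = (7 + 4·11 + 21)/6 = 72/6 = 12; σ²_J = ((21−7)/6)² = 5.444

Forward pass:
ES_A = 0; EF_A = 5
ES_B = 0; EF_B = 13
ES_C = 0; EF_C = 9
ES_D = max(EF_A=5, EF_B=13) = 13; EF_D = 13+3 = 16
ES_E = 5; EF_E = 5+13 = 18
ES_F = max(EF_A=5, EF_B=13) = 13; EF_F = 13+8 = 21
ES_G = max(EF_A=5, EF_B=13) = 13; EF_G = 13+4 = 17
ES_H = 17; EF_H = 17+13 = 30
ES_I = 16; EF_I = 16+11 = 27
ES_J = max(EF_C=9, EF_E=18, EF_F=21, EF_H=30, EF_I=27) = 30; EF_J = 30+12 = 42
Expected project duration μ = 42 weeks. Critical path: B → G → H → J.

Variance along critical path = 2.778 + 5.444 + 7.111 + 5.444 = 20.778; σ = √20.778 = 4.558 weeks.
Z = (51 − 42) / 4.558 = 1.974
P(T ≤ 51) = Φ(1.974) ≈ 0.976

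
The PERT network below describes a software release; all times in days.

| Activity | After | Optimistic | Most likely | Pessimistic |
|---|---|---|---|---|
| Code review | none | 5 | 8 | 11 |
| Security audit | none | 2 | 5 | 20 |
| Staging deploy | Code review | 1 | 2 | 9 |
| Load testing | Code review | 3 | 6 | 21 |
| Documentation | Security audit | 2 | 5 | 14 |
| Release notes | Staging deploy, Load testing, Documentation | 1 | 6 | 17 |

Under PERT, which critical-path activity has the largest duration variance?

Load testing

te_Code review = (5 + 4·8 + 11)/6 = 48/6 = 8; σ²_Code review = ((11−5)/6)² = 1.000
te_Security audit = (2 + 4·5 + 20)/6 = 42/6 = 7; σ²_Security audit = ((20−2)/6)² = 9.000
te_Staging deploy = (1 + 4·2 + 9)/6 = 18/6 = 3; σ²_Staging deploy = ((9−1)/6)² = 1.778
te_Load testing = (3 + 4·6 + 21)/6 = 48/6 = 8; σ²_Load testing = ((21−3)/6)² = 9.000
te_Documentation = (2 + 4·5 + 14)/6 = 36/6 = 6; σ²_Documentation = ((14−2)/6)² = 4.000
te_Release notes = (1 + 4·6 + 17)/6 = 42/6 = 7; σ²_Release notes = ((17−1)/6)² = 7.111

Forward pass:
ES_Code review = 0; EF_Code review = 8
ES_Security audit = 0; EF_Security audit = 7
ES_Staging deploy = 8; EF_Staging deploy = 8+3 = 11
ES_Load testing = 8; EF_Load testing = 8+8 = 16
ES_Documentation = 7; EF_Documentation = 7+6 = 13
ES_Release notes = max(EF_Staging deploy=11, EF_Load testing=16, EF_Documentation=13) = 16; EF_Release notes = 16+7 = 23
Expected project duration μ = 23 days. Critical path: Code review → Load testing → Release notes.

Variances on critical path: σ²_Code review=1.000, σ²_Load testing=9.000, σ²_Release notes=7.111.
Largest is σ²_Load testing = 9.000.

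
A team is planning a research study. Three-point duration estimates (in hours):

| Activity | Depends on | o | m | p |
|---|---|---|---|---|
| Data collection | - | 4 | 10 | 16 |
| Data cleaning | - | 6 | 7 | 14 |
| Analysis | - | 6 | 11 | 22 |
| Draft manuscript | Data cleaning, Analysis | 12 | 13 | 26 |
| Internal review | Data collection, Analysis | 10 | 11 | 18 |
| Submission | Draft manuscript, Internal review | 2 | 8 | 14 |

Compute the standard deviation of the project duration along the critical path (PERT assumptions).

te_Data collection = (4 + 4·10 + 16)/6 = 60/6 = 10; σ²_Data collection = ((16−4)/6)² = 4.000
te_Data cleaning = (6 + 4·7 + 14)/6 = 48/6 = 8; σ²_Data cleaning = ((14−6)/6)² = 1.778
te_Analysis = (6 + 4·11 + 22)/6 = 72/6 = 12; σ²_Analysis = ((22−6)/6)² = 7.111
te_Draft manuscript = (12 + 4·13 + 26)/6 = 90/6 = 15; σ²_Draft manuscript = ((26−12)/6)² = 5.444
te_Internal review = (10 + 4·11 + 18)/6 = 72/6 = 12; σ²_Internal review = ((18−10)/6)² = 1.778
te_Submission = (2 + 4·8 + 14)/6 = 48/6 = 8; σ²_Submission = ((14−2)/6)² = 4.000

Forward pass:
ES_Data collection = 0; EF_Data collection = 10
ES_Data cleaning = 0; EF_Data cleaning = 8
ES_Analysis = 0; EF_Analysis = 12
ES_Draft manuscript = max(EF_Data cleaning=8, EF_Analysis=12) = 12; EF_Draft manuscript = 12+15 = 27
ES_Internal review = max(EF_Data collection=10, EF_Analysis=12) = 12; EF_Internal review = 12+12 = 24
ES_Submission = max(EF_Draft manuscript=27, EF_Internal review=24) = 27; EF_Submission = 27+8 = 35
Expected project duration μ = 35 hours. Critical path: Analysis → Draft manuscript → Submission.

Variance along critical path = 7.111 + 5.444 + 4.000 = 16.556
σ = √16.556 = 4.069 hours

4.07 hours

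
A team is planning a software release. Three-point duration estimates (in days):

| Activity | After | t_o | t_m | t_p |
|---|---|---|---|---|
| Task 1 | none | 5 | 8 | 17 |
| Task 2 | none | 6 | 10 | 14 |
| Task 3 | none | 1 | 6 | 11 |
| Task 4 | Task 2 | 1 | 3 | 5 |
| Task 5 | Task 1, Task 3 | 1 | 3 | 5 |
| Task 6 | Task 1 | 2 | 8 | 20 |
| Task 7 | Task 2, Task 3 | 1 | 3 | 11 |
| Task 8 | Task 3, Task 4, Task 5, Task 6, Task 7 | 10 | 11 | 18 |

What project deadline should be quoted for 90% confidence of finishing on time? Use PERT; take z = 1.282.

34.9 days

te_Task 1 = (5 + 4·8 + 17)/6 = 54/6 = 9; σ²_Task 1 = ((17−5)/6)² = 4.000
te_Task 2 = (6 + 4·10 + 14)/6 = 60/6 = 10; σ²_Task 2 = ((14−6)/6)² = 1.778
te_Task 3 = (1 + 4·6 + 11)/6 = 36/6 = 6; σ²_Task 3 = ((11−1)/6)² = 2.778
te_Task 4 = (1 + 4·3 + 5)/6 = 18/6 = 3; σ²_Task 4 = ((5−1)/6)² = 0.444
te_Task 5 = (1 + 4·3 + 5)/6 = 18/6 = 3; σ²_Task 5 = ((5−1)/6)² = 0.444
te_Task 6 = (2 + 4·8 + 20)/6 = 54/6 = 9; σ²_Task 6 = ((20−2)/6)² = 9.000
te_Task 7 = (1 + 4·3 + 11)/6 = 24/6 = 4; σ²_Task 7 = ((11−1)/6)² = 2.778
te_Task 8 = (10 + 4·11 + 18)/6 = 72/6 = 12; σ²_Task 8 = ((18−10)/6)² = 1.778

Forward pass:
ES_Task 1 = 0; EF_Task 1 = 9
ES_Task 2 = 0; EF_Task 2 = 10
ES_Task 3 = 0; EF_Task 3 = 6
ES_Task 4 = 10; EF_Task 4 = 10+3 = 13
ES_Task 5 = max(EF_Task 1=9, EF_Task 3=6) = 9; EF_Task 5 = 9+3 = 12
ES_Task 6 = 9; EF_Task 6 = 9+9 = 18
ES_Task 7 = max(EF_Task 2=10, EF_Task 3=6) = 10; EF_Task 7 = 10+4 = 14
ES_Task 8 = max(EF_Task 3=6, EF_Task 4=13, EF_Task 5=12, EF_Task 6=18, EF_Task 7=14) = 18; EF_Task 8 = 18+12 = 30
Expected project duration μ = 30 days. Critical path: Task 1 → Task 6 → Task 8.

Variance along critical path = 4.000 + 9.000 + 1.778 = 14.778; σ = 3.844 days.
D = μ + z·σ = 30 + 1.282·3.844 = 34.9 days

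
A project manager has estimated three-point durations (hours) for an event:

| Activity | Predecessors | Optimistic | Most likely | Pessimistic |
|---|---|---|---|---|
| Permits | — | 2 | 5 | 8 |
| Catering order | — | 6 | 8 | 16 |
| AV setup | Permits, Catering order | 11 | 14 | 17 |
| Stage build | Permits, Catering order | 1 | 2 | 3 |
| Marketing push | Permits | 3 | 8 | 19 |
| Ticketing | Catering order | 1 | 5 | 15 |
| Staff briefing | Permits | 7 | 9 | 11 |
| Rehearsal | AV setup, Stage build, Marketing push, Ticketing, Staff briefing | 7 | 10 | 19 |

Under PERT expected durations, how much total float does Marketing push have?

te_Permits = (2 + 4·5 + 8)/6 = 30/6 = 5
te_Catering order = (6 + 4·8 + 16)/6 = 54/6 = 9
te_AV setup = (11 + 4·14 + 17)/6 = 84/6 = 14
te_Stage build = (1 + 4·2 + 3)/6 = 12/6 = 2
te_Marketing push = (3 + 4·8 + 19)/6 = 54/6 = 9
te_Ticketing = (1 + 4·5 + 15)/6 = 36/6 = 6
te_Staff briefing = (7 + 4·9 + 11)/6 = 54/6 = 9
te_Rehearsal = (7 + 4·10 + 19)/6 = 66/6 = 11

Forward pass:
ES_Permits = 0; EF_Permits = 5
ES_Catering order = 0; EF_Catering order = 9
ES_AV setup = max(EF_Permits=5, EF_Catering order=9) = 9; EF_AV setup = 9+14 = 23
ES_Stage build = max(EF_Permits=5, EF_Catering order=9) = 9; EF_Stage build = 9+2 = 11
ES_Marketing push = 5; EF_Marketing push = 5+9 = 14
ES_Ticketing = 9; EF_Ticketing = 9+6 = 15
ES_Staff briefing = 5; EF_Staff briefing = 5+9 = 14
ES_Rehearsal = max(EF_AV setup=23, EF_Stage build=11, EF_Marketing push=14, EF_Ticketing=15, EF_Staff briefing=14) = 23; EF_Rehearsal = 23+11 = 34
Expected project duration μ = 34 hours. Critical path: Catering order → AV setup → Rehearsal.

Backward pass:
LF_Rehearsal = 34; LS_Rehearsal = 34−11 = 23
LF_Staff briefing = LS_Rehearsal = 23; LS_Staff briefing = 23−9 = 14
LF_Ticketing = LS_Rehearsal = 23; LS_Ticketing = 23−6 = 17
LF_Marketing push = LS_Rehearsal = 23; LS_Marketing push = 23−9 = 14
LF_Stage build = LS_Rehearsal = 23; LS_Stage build = 23−2 = 21
LF_AV setup = LS_Rehearsal = 23; LS_AV setup = 23−14 = 9
LF_Catering order = min(LS_AV setup=9, LS_Stage build=21, LS_Ticketing=17) = 9; LS_Catering order = 9−9 = 0
LF_Permits = min(LS_AV setup=9, LS_Stage build=21, LS_Marketing push=14, LS_Staff briefing=14) = 9; LS_Permits = 9−5 = 4
Slack_Marketing push = LS_Marketing push − ES_Marketing push = 14 − 5 = 9

9 hours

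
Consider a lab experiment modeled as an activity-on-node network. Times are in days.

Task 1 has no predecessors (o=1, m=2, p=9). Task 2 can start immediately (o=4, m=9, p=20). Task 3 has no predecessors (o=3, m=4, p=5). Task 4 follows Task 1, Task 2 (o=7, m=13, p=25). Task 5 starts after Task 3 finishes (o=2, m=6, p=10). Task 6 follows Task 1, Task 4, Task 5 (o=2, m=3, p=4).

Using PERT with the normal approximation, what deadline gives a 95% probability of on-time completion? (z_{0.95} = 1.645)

te_Task 1 = (1 + 4·2 + 9)/6 = 18/6 = 3; σ²_Task 1 = ((9−1)/6)² = 1.778
te_Task 2 = (4 + 4·9 + 20)/6 = 60/6 = 10; σ²_Task 2 = ((20−4)/6)² = 7.111
te_Task 3 = (3 + 4·4 + 5)/6 = 24/6 = 4; σ²_Task 3 = ((5−3)/6)² = 0.111
te_Task 4 = (7 + 4·13 + 25)/6 = 84/6 = 14; σ²_Task 4 = ((25−7)/6)² = 9.000
te_Task 5 = (2 + 4·6 + 10)/6 = 36/6 = 6; σ²_Task 5 = ((10−2)/6)² = 1.778
te_Task 6 = (2 + 4·3 + 4)/6 = 18/6 = 3; σ²_Task 6 = ((4−2)/6)² = 0.111

Forward pass:
ES_Task 1 = 0; EF_Task 1 = 3
ES_Task 2 = 0; EF_Task 2 = 10
ES_Task 3 = 0; EF_Task 3 = 4
ES_Task 4 = max(EF_Task 1=3, EF_Task 2=10) = 10; EF_Task 4 = 10+14 = 24
ES_Task 5 = 4; EF_Task 5 = 4+6 = 10
ES_Task 6 = max(EF_Task 1=3, EF_Task 4=24, EF_Task 5=10) = 24; EF_Task 6 = 24+3 = 27
Expected project duration μ = 27 days. Critical path: Task 2 → Task 4 → Task 6.

Variance along critical path = 7.111 + 9.000 + 0.111 = 16.222; σ = 4.028 days.
D = μ + z·σ = 27 + 1.645·4.028 = 33.6 days

33.6 days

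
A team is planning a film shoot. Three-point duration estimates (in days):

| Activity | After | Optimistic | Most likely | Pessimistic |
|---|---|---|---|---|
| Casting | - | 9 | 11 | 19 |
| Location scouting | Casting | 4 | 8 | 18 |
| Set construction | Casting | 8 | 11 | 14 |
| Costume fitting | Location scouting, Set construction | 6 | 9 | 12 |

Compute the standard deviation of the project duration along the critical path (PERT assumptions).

2.19 days

te_Casting = (9 + 4·11 + 19)/6 = 72/6 = 12; σ²_Casting = ((19−9)/6)² = 2.778
te_Location scouting = (4 + 4·8 + 18)/6 = 54/6 = 9; σ²_Location scouting = ((18−4)/6)² = 5.444
te_Set construction = (8 + 4·11 + 14)/6 = 66/6 = 11; σ²_Set construction = ((14−8)/6)² = 1.000
te_Costume fitting = (6 + 4·9 + 12)/6 = 54/6 = 9; σ²_Costume fitting = ((12−6)/6)² = 1.000

Forward pass:
ES_Casting = 0; EF_Casting = 12
ES_Location scouting = 12; EF_Location scouting = 12+9 = 21
ES_Set construction = 12; EF_Set construction = 12+11 = 23
ES_Costume fitting = max(EF_Location scouting=21, EF_Set construction=23) = 23; EF_Costume fitting = 23+9 = 32
Expected project duration μ = 32 days. Critical path: Casting → Set construction → Costume fitting.

Variance along critical path = 2.778 + 1.000 + 1.000 = 4.778
σ = √4.778 = 2.186 days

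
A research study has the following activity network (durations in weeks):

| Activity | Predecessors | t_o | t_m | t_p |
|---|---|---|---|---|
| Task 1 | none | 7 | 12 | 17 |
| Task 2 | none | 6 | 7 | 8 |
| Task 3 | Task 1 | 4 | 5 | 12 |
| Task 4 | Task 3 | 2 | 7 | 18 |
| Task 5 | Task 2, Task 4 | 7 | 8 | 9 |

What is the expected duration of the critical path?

34 weeks

te_Task 1 = (7 + 4·12 + 17)/6 = 72/6 = 12
te_Task 2 = (6 + 4·7 + 8)/6 = 42/6 = 7
te_Task 3 = (4 + 4·5 + 12)/6 = 36/6 = 6
te_Task 4 = (2 + 4·7 + 18)/6 = 48/6 = 8
te_Task 5 = (7 + 4·8 + 9)/6 = 48/6 = 8

Forward pass:
ES_Task 1 = 0; EF_Task 1 = 12
ES_Task 2 = 0; EF_Task 2 = 7
ES_Task 3 = 12; EF_Task 3 = 12+6 = 18
ES_Task 4 = 18; EF_Task 4 = 18+8 = 26
ES_Task 5 = max(EF_Task 2=7, EF_Task 4=26) = 26; EF_Task 5 = 26+8 = 34
Expected project duration μ = 34 weeks. Critical path: Task 1 → Task 3 → Task 4 → Task 5.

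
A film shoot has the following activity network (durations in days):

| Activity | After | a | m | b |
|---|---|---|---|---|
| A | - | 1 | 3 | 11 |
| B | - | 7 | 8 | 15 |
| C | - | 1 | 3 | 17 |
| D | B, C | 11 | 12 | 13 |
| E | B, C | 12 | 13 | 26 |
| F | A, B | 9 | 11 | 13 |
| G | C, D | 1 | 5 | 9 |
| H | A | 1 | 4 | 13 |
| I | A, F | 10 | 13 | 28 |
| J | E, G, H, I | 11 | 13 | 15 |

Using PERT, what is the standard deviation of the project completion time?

3.42 days

te_A = (1 + 4·3 + 11)/6 = 24/6 = 4; σ²_A = ((11−1)/6)² = 2.778
te_B = (7 + 4·8 + 15)/6 = 54/6 = 9; σ²_B = ((15−7)/6)² = 1.778
te_C = (1 + 4·3 + 17)/6 = 30/6 = 5; σ²_C = ((17−1)/6)² = 7.111
te_D = (11 + 4·12 + 13)/6 = 72/6 = 12; σ²_D = ((13−11)/6)² = 0.111
te_E = (12 + 4·13 + 26)/6 = 90/6 = 15; σ²_E = ((26−12)/6)² = 5.444
te_F = (9 + 4·11 + 13)/6 = 66/6 = 11; σ²_F = ((13−9)/6)² = 0.444
te_G = (1 + 4·5 + 9)/6 = 30/6 = 5; σ²_G = ((9−1)/6)² = 1.778
te_H = (1 + 4·4 + 13)/6 = 30/6 = 5; σ²_H = ((13−1)/6)² = 4.000
te_I = (10 + 4·13 + 28)/6 = 90/6 = 15; σ²_I = ((28−10)/6)² = 9.000
te_J = (11 + 4·13 + 15)/6 = 78/6 = 13; σ²_J = ((15−11)/6)² = 0.444

Forward pass:
ES_A = 0; EF_A = 4
ES_B = 0; EF_B = 9
ES_C = 0; EF_C = 5
ES_D = max(EF_B=9, EF_C=5) = 9; EF_D = 9+12 = 21
ES_E = max(EF_B=9, EF_C=5) = 9; EF_E = 9+15 = 24
ES_F = max(EF_A=4, EF_B=9) = 9; EF_F = 9+11 = 20
ES_G = max(EF_C=5, EF_D=21) = 21; EF_G = 21+5 = 26
ES_H = 4; EF_H = 4+5 = 9
ES_I = max(EF_A=4, EF_F=20) = 20; EF_I = 20+15 = 35
ES_J = max(EF_E=24, EF_G=26, EF_H=9, EF_I=35) = 35; EF_J = 35+13 = 48
Expected project duration μ = 48 days. Critical path: B → F → I → J.

Variance along critical path = 1.778 + 0.444 + 9.000 + 0.444 = 11.667
σ = √11.667 = 3.416 days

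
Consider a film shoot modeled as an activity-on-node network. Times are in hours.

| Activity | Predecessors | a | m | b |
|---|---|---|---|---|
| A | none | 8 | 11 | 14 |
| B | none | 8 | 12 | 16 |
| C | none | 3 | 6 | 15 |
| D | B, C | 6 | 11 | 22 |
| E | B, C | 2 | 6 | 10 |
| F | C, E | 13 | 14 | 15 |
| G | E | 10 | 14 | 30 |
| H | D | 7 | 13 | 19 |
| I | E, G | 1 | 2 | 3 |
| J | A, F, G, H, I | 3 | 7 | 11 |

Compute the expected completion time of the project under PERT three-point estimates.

te_A = (8 + 4·11 + 14)/6 = 66/6 = 11
te_B = (8 + 4·12 + 16)/6 = 72/6 = 12
te_C = (3 + 4·6 + 15)/6 = 42/6 = 7
te_D = (6 + 4·11 + 22)/6 = 72/6 = 12
te_E = (2 + 4·6 + 10)/6 = 36/6 = 6
te_F = (13 + 4·14 + 15)/6 = 84/6 = 14
te_G = (10 + 4·14 + 30)/6 = 96/6 = 16
te_H = (7 + 4·13 + 19)/6 = 78/6 = 13
te_I = (1 + 4·2 + 3)/6 = 12/6 = 2
te_J = (3 + 4·7 + 11)/6 = 42/6 = 7

Forward pass:
ES_A = 0; EF_A = 11
ES_B = 0; EF_B = 12
ES_C = 0; EF_C = 7
ES_D = max(EF_B=12, EF_C=7) = 12; EF_D = 12+12 = 24
ES_E = max(EF_B=12, EF_C=7) = 12; EF_E = 12+6 = 18
ES_F = max(EF_C=7, EF_E=18) = 18; EF_F = 18+14 = 32
ES_G = 18; EF_G = 18+16 = 34
ES_H = 24; EF_H = 24+13 = 37
ES_I = max(EF_E=18, EF_G=34) = 34; EF_I = 34+2 = 36
ES_J = max(EF_A=11, EF_F=32, EF_G=34, EF_H=37, EF_I=36) = 37; EF_J = 37+7 = 44
Expected project duration μ = 44 hours. Critical path: B → D → H → J.

44 hours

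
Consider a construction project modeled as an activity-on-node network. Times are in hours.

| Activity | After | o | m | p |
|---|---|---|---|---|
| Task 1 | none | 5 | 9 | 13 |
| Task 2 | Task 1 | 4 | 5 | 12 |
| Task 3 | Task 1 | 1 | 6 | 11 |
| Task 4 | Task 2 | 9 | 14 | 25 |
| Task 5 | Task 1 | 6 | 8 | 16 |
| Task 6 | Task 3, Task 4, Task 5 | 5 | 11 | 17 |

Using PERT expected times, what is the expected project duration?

41 hours

te_Task 1 = (5 + 4·9 + 13)/6 = 54/6 = 9
te_Task 2 = (4 + 4·5 + 12)/6 = 36/6 = 6
te_Task 3 = (1 + 4·6 + 11)/6 = 36/6 = 6
te_Task 4 = (9 + 4·14 + 25)/6 = 90/6 = 15
te_Task 5 = (6 + 4·8 + 16)/6 = 54/6 = 9
te_Task 6 = (5 + 4·11 + 17)/6 = 66/6 = 11

Forward pass:
ES_Task 1 = 0; EF_Task 1 = 9
ES_Task 2 = 9; EF_Task 2 = 9+6 = 15
ES_Task 3 = 9; EF_Task 3 = 9+6 = 15
ES_Task 4 = 15; EF_Task 4 = 15+15 = 30
ES_Task 5 = 9; EF_Task 5 = 9+9 = 18
ES_Task 6 = max(EF_Task 3=15, EF_Task 4=30, EF_Task 5=18) = 30; EF_Task 6 = 30+11 = 41
Expected project duration μ = 41 hours. Critical path: Task 1 → Task 2 → Task 4 → Task 6.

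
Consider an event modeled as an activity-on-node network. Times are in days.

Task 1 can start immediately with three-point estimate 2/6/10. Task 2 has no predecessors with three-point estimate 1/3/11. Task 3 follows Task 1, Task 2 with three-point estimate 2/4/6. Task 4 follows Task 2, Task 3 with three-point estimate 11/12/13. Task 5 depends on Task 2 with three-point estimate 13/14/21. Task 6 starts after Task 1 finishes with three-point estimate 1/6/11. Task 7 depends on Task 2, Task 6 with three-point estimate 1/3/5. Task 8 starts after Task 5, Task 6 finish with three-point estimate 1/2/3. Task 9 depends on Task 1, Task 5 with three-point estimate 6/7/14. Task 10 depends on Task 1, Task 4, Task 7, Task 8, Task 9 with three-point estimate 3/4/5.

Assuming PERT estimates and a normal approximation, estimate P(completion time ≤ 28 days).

0.119

te_Task 1 = (2 + 4·6 + 10)/6 = 36/6 = 6; σ²_Task 1 = ((10−2)/6)² = 1.778
te_Task 2 = (1 + 4·3 + 11)/6 = 24/6 = 4; σ²_Task 2 = ((11−1)/6)² = 2.778
te_Task 3 = (2 + 4·4 + 6)/6 = 24/6 = 4; σ²_Task 3 = ((6−2)/6)² = 0.444
te_Task 4 = (11 + 4·12 + 13)/6 = 72/6 = 12; σ²_Task 4 = ((13−11)/6)² = 0.111
te_Task 5 = (13 + 4·14 + 21)/6 = 90/6 = 15; σ²_Task 5 = ((21−13)/6)² = 1.778
te_Task 6 = (1 + 4·6 + 11)/6 = 36/6 = 6; σ²_Task 6 = ((11−1)/6)² = 2.778
te_Task 7 = (1 + 4·3 + 5)/6 = 18/6 = 3; σ²_Task 7 = ((5−1)/6)² = 0.444
te_Task 8 = (1 + 4·2 + 3)/6 = 12/6 = 2; σ²_Task 8 = ((3−1)/6)² = 0.111
te_Task 9 = (6 + 4·7 + 14)/6 = 48/6 = 8; σ²_Task 9 = ((14−6)/6)² = 1.778
te_Task 10 = (3 + 4·4 + 5)/6 = 24/6 = 4; σ²_Task 10 = ((5−3)/6)² = 0.111

Forward pass:
ES_Task 1 = 0; EF_Task 1 = 6
ES_Task 2 = 0; EF_Task 2 = 4
ES_Task 3 = max(EF_Task 1=6, EF_Task 2=4) = 6; EF_Task 3 = 6+4 = 10
ES_Task 4 = max(EF_Task 2=4, EF_Task 3=10) = 10; EF_Task 4 = 10+12 = 22
ES_Task 5 = 4; EF_Task 5 = 4+15 = 19
ES_Task 6 = 6; EF_Task 6 = 6+6 = 12
ES_Task 7 = max(EF_Task 2=4, EF_Task 6=12) = 12; EF_Task 7 = 12+3 = 15
ES_Task 8 = max(EF_Task 5=19, EF_Task 6=12) = 19; EF_Task 8 = 19+2 = 21
ES_Task 9 = max(EF_Task 1=6, EF_Task 5=19) = 19; EF_Task 9 = 19+8 = 27
ES_Task 10 = max(EF_Task 1=6, EF_Task 4=22, EF_Task 7=15, EF_Task 8=21, EF_Task 9=27) = 27; EF_Task 10 = 27+4 = 31
Expected project duration μ = 31 days. Critical path: Task 2 → Task 5 → Task 9 → Task 10.

Variance along critical path = 2.778 + 1.778 + 1.778 + 0.111 = 6.444; σ = √6.444 = 2.539 days.
Z = (28 − 31) / 2.539 = -1.182
P(T ≤ 28) = Φ(-1.182) ≈ 0.119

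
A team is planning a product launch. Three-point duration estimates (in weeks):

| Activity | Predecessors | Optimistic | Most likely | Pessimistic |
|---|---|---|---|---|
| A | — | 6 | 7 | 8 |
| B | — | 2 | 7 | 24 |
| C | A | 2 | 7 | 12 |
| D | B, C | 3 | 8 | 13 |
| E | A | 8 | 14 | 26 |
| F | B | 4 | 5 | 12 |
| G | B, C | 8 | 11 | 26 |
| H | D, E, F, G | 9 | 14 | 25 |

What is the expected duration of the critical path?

te_A = (6 + 4·7 + 8)/6 = 42/6 = 7
te_B = (2 + 4·7 + 24)/6 = 54/6 = 9
te_C = (2 + 4·7 + 12)/6 = 42/6 = 7
te_D = (3 + 4·8 + 13)/6 = 48/6 = 8
te_E = (8 + 4·14 + 26)/6 = 90/6 = 15
te_F = (4 + 4·5 + 12)/6 = 36/6 = 6
te_G = (8 + 4·11 + 26)/6 = 78/6 = 13
te_H = (9 + 4·14 + 25)/6 = 90/6 = 15

Forward pass:
ES_A = 0; EF_A = 7
ES_B = 0; EF_B = 9
ES_C = 7; EF_C = 7+7 = 14
ES_D = max(EF_B=9, EF_C=14) = 14; EF_D = 14+8 = 22
ES_E = 7; EF_E = 7+15 = 22
ES_F = 9; EF_F = 9+6 = 15
ES_G = max(EF_B=9, EF_C=14) = 14; EF_G = 14+13 = 27
ES_H = max(EF_D=22, EF_E=22, EF_F=15, EF_G=27) = 27; EF_H = 27+15 = 42
Expected project duration μ = 42 weeks. Critical path: A → C → G → H.

42 weeks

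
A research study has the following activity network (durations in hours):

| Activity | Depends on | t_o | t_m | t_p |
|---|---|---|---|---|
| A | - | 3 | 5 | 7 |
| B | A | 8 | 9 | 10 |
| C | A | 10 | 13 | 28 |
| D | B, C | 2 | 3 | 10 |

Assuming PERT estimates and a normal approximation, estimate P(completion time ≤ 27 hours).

te_A = (3 + 4·5 + 7)/6 = 30/6 = 5; σ²_A = ((7−3)/6)² = 0.444
te_B = (8 + 4·9 + 10)/6 = 54/6 = 9; σ²_B = ((10−8)/6)² = 0.111
te_C = (10 + 4·13 + 28)/6 = 90/6 = 15; σ²_C = ((28−10)/6)² = 9.000
te_D = (2 + 4·3 + 10)/6 = 24/6 = 4; σ²_D = ((10−2)/6)² = 1.778

Forward pass:
ES_A = 0; EF_A = 5
ES_B = 5; EF_B = 5+9 = 14
ES_C = 5; EF_C = 5+15 = 20
ES_D = max(EF_B=14, EF_C=20) = 20; EF_D = 20+4 = 24
Expected project duration μ = 24 hours. Critical path: A → C → D.

Variance along critical path = 0.444 + 9.000 + 1.778 = 11.222; σ = √11.222 = 3.350 hours.
Z = (27 − 24) / 3.350 = 0.896
P(T ≤ 27) = Φ(0.896) ≈ 0.815

0.815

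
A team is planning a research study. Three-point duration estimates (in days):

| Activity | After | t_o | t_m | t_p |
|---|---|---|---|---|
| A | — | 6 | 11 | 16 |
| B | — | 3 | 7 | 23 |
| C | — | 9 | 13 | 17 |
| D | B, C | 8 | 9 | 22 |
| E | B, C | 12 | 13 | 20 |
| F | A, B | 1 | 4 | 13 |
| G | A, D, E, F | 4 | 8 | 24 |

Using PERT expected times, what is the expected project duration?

37 days

te_A = (6 + 4·11 + 16)/6 = 66/6 = 11
te_B = (3 + 4·7 + 23)/6 = 54/6 = 9
te_C = (9 + 4·13 + 17)/6 = 78/6 = 13
te_D = (8 + 4·9 + 22)/6 = 66/6 = 11
te_E = (12 + 4·13 + 20)/6 = 84/6 = 14
te_F = (1 + 4·4 + 13)/6 = 30/6 = 5
te_G = (4 + 4·8 + 24)/6 = 60/6 = 10

Forward pass:
ES_A = 0; EF_A = 11
ES_B = 0; EF_B = 9
ES_C = 0; EF_C = 13
ES_D = max(EF_B=9, EF_C=13) = 13; EF_D = 13+11 = 24
ES_E = max(EF_B=9, EF_C=13) = 13; EF_E = 13+14 = 27
ES_F = max(EF_A=11, EF_B=9) = 11; EF_F = 11+5 = 16
ES_G = max(EF_A=11, EF_D=24, EF_E=27, EF_F=16) = 27; EF_G = 27+10 = 37
Expected project duration μ = 37 days. Critical path: C → E → G.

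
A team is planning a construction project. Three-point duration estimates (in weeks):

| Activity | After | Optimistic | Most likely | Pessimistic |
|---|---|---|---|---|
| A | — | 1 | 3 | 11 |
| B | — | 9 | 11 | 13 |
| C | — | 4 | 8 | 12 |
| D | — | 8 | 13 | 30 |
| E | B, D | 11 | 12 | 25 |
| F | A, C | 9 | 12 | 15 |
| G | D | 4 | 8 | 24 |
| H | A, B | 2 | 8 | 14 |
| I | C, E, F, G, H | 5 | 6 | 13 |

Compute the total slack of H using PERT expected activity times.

10 weeks

te_A = (1 + 4·3 + 11)/6 = 24/6 = 4
te_B = (9 + 4·11 + 13)/6 = 66/6 = 11
te_C = (4 + 4·8 + 12)/6 = 48/6 = 8
te_D = (8 + 4·13 + 30)/6 = 90/6 = 15
te_E = (11 + 4·12 + 25)/6 = 84/6 = 14
te_F = (9 + 4·12 + 15)/6 = 72/6 = 12
te_G = (4 + 4·8 + 24)/6 = 60/6 = 10
te_H = (2 + 4·8 + 14)/6 = 48/6 = 8
te_I = (5 + 4·6 + 13)/6 = 42/6 = 7

Forward pass:
ES_A = 0; EF_A = 4
ES_B = 0; EF_B = 11
ES_C = 0; EF_C = 8
ES_D = 0; EF_D = 15
ES_E = max(EF_B=11, EF_D=15) = 15; EF_E = 15+14 = 29
ES_F = max(EF_A=4, EF_C=8) = 8; EF_F = 8+12 = 20
ES_G = 15; EF_G = 15+10 = 25
ES_H = max(EF_A=4, EF_B=11) = 11; EF_H = 11+8 = 19
ES_I = max(EF_C=8, EF_E=29, EF_F=20, EF_G=25, EF_H=19) = 29; EF_I = 29+7 = 36
Expected project duration μ = 36 weeks. Critical path: D → E → I.

Backward pass:
LF_I = 36; LS_I = 36−7 = 29
LF_H = LS_I = 29; LS_H = 29−8 = 21
LF_G = LS_I = 29; LS_G = 29−10 = 19
LF_F = LS_I = 29; LS_F = 29−12 = 17
LF_E = LS_I = 29; LS_E = 29−14 = 15
LF_D = min(LS_E=15, LS_G=19) = 15; LS_D = 15−15 = 0
LF_C = min(LS_F=17, LS_I=29) = 17; LS_C = 17−8 = 9
LF_B = min(LS_E=15, LS_H=21) = 15; LS_B = 15−11 = 4
LF_A = min(LS_F=17, LS_H=21) = 17; LS_A = 17−4 = 13
Slack_H = LS_H − ES_H = 21 − 11 = 10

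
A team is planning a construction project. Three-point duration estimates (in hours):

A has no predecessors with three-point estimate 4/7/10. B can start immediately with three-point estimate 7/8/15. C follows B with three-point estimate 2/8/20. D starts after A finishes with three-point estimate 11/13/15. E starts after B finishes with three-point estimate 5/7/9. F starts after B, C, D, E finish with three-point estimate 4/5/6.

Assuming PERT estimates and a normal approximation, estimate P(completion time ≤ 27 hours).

0.946

te_A = (4 + 4·7 + 10)/6 = 42/6 = 7; σ²_A = ((10−4)/6)² = 1.000
te_B = (7 + 4·8 + 15)/6 = 54/6 = 9; σ²_B = ((15−7)/6)² = 1.778
te_C = (2 + 4·8 + 20)/6 = 54/6 = 9; σ²_C = ((20−2)/6)² = 9.000
te_D = (11 + 4·13 + 15)/6 = 78/6 = 13; σ²_D = ((15−11)/6)² = 0.444
te_E = (5 + 4·7 + 9)/6 = 42/6 = 7; σ²_E = ((9−5)/6)² = 0.444
te_F = (4 + 4·5 + 6)/6 = 30/6 = 5; σ²_F = ((6−4)/6)² = 0.111

Forward pass:
ES_A = 0; EF_A = 7
ES_B = 0; EF_B = 9
ES_C = 9; EF_C = 9+9 = 18
ES_D = 7; EF_D = 7+13 = 20
ES_E = 9; EF_E = 9+7 = 16
ES_F = max(EF_B=9, EF_C=18, EF_D=20, EF_E=16) = 20; EF_F = 20+5 = 25
Expected project duration μ = 25 hours. Critical path: A → D → F.

Variance along critical path = 1.000 + 0.444 + 0.111 = 1.556; σ = √1.556 = 1.247 hours.
Z = (27 − 25) / 1.247 = 1.604
P(T ≤ 27) = Φ(1.604) ≈ 0.946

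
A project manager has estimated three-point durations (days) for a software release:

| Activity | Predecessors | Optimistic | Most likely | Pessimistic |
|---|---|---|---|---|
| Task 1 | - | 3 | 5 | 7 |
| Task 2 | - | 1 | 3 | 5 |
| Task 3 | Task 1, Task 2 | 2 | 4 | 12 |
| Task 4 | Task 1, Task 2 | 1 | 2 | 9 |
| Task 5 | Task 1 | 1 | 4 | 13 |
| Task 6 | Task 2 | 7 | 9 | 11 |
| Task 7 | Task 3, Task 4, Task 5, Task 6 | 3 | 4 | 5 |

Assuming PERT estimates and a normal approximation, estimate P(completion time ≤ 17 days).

te_Task 1 = (3 + 4·5 + 7)/6 = 30/6 = 5; σ²_Task 1 = ((7−3)/6)² = 0.444
te_Task 2 = (1 + 4·3 + 5)/6 = 18/6 = 3; σ²_Task 2 = ((5−1)/6)² = 0.444
te_Task 3 = (2 + 4·4 + 12)/6 = 30/6 = 5; σ²_Task 3 = ((12−2)/6)² = 2.778
te_Task 4 = (1 + 4·2 + 9)/6 = 18/6 = 3; σ²_Task 4 = ((9−1)/6)² = 1.778
te_Task 5 = (1 + 4·4 + 13)/6 = 30/6 = 5; σ²_Task 5 = ((13−1)/6)² = 4.000
te_Task 6 = (7 + 4·9 + 11)/6 = 54/6 = 9; σ²_Task 6 = ((11−7)/6)² = 0.444
te_Task 7 = (3 + 4·4 + 5)/6 = 24/6 = 4; σ²_Task 7 = ((5−3)/6)² = 0.111

Forward pass:
ES_Task 1 = 0; EF_Task 1 = 5
ES_Task 2 = 0; EF_Task 2 = 3
ES_Task 3 = max(EF_Task 1=5, EF_Task 2=3) = 5; EF_Task 3 = 5+5 = 10
ES_Task 4 = max(EF_Task 1=5, EF_Task 2=3) = 5; EF_Task 4 = 5+3 = 8
ES_Task 5 = 5; EF_Task 5 = 5+5 = 10
ES_Task 6 = 3; EF_Task 6 = 3+9 = 12
ES_Task 7 = max(EF_Task 3=10, EF_Task 4=8, EF_Task 5=10, EF_Task 6=12) = 12; EF_Task 7 = 12+4 = 16
Expected project duration μ = 16 days. Critical path: Task 2 → Task 6 → Task 7.

Variance along critical path = 0.444 + 0.444 + 0.111 = 1.000; σ = √1.000 = 1.000 days.
Z = (17 − 16) / 1.000 = 1.000
P(T ≤ 17) = Φ(1.000) ≈ 0.841

0.841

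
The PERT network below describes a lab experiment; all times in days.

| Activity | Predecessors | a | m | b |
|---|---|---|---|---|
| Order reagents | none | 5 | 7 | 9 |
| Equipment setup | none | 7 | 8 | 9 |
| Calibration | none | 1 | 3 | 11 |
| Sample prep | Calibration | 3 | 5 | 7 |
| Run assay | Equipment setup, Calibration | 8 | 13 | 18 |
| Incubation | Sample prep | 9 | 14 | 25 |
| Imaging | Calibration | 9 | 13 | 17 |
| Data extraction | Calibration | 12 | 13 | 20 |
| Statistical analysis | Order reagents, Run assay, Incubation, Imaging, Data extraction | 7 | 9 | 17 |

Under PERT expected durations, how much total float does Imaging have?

te_Order reagents = (5 + 4·7 + 9)/6 = 42/6 = 7
te_Equipment setup = (7 + 4·8 + 9)/6 = 48/6 = 8
te_Calibration = (1 + 4·3 + 11)/6 = 24/6 = 4
te_Sample prep = (3 + 4·5 + 7)/6 = 30/6 = 5
te_Run assay = (8 + 4·13 + 18)/6 = 78/6 = 13
te_Incubation = (9 + 4·14 + 25)/6 = 90/6 = 15
te_Imaging = (9 + 4·13 + 17)/6 = 78/6 = 13
te_Data extraction = (12 + 4·13 + 20)/6 = 84/6 = 14
te_Statistical analysis = (7 + 4·9 + 17)/6 = 60/6 = 10

Forward pass:
ES_Order reagents = 0; EF_Order reagents = 7
ES_Equipment setup = 0; EF_Equipment setup = 8
ES_Calibration = 0; EF_Calibration = 4
ES_Sample prep = 4; EF_Sample prep = 4+5 = 9
ES_Run assay = max(EF_Equipment setup=8, EF_Calibration=4) = 8; EF_Run assay = 8+13 = 21
ES_Incubation = 9; EF_Incubation = 9+15 = 24
ES_Imaging = 4; EF_Imaging = 4+13 = 17
ES_Data extraction = 4; EF_Data extraction = 4+14 = 18
ES_Statistical analysis = max(EF_Order reagents=7, EF_Run assay=21, EF_Incubation=24, EF_Imaging=17, EF_Data extraction=18) = 24; EF_Statistical analysis = 24+10 = 34
Expected project duration μ = 34 days. Critical path: Calibration → Sample prep → Incubation → Statistical analysis.

Backward pass:
LF_Statistical analysis = 34; LS_Statistical analysis = 34−10 = 24
LF_Data extraction = LS_Statistical analysis = 24; LS_Data extraction = 24−14 = 10
LF_Imaging = LS_Statistical analysis = 24; LS_Imaging = 24−13 = 11
LF_Incubation = LS_Statistical analysis = 24; LS_Incubation = 24−15 = 9
LF_Run assay = LS_Statistical analysis = 24; LS_Run assay = 24−13 = 11
LF_Sample prep = LS_Incubation = 9; LS_Sample prep = 9−5 = 4
LF_Calibration = min(LS_Sample prep=4, LS_Run assay=11, LS_Imaging=11, LS_Data extraction=10) = 4; LS_Calibration = 4−4 = 0
LF_Equipment setup = LS_Run assay = 11; LS_Equipment setup = 11−8 = 3
LF_Order reagents = LS_Statistical analysis = 24; LS_Order reagents = 24−7 = 17
Slack_Imaging = LS_Imaging − ES_Imaging = 11 − 4 = 7

7 days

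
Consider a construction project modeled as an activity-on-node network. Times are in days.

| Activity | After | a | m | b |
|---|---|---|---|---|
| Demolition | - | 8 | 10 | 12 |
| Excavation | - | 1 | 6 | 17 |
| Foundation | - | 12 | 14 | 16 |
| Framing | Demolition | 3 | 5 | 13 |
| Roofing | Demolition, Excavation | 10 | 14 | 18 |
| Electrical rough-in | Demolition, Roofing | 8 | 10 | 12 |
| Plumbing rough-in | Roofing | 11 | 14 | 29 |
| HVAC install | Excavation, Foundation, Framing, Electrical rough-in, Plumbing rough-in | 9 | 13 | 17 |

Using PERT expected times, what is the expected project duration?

53 days

te_Demolition = (8 + 4·10 + 12)/6 = 60/6 = 10
te_Excavation = (1 + 4·6 + 17)/6 = 42/6 = 7
te_Foundation = (12 + 4·14 + 16)/6 = 84/6 = 14
te_Framing = (3 + 4·5 + 13)/6 = 36/6 = 6
te_Roofing = (10 + 4·14 + 18)/6 = 84/6 = 14
te_Electrical rough-in = (8 + 4·10 + 12)/6 = 60/6 = 10
te_Plumbing rough-in = (11 + 4·14 + 29)/6 = 96/6 = 16
te_HVAC install = (9 + 4·13 + 17)/6 = 78/6 = 13

Forward pass:
ES_Demolition = 0; EF_Demolition = 10
ES_Excavation = 0; EF_Excavation = 7
ES_Foundation = 0; EF_Foundation = 14
ES_Framing = 10; EF_Framing = 10+6 = 16
ES_Roofing = max(EF_Demolition=10, EF_Excavation=7) = 10; EF_Roofing = 10+14 = 24
ES_Electrical rough-in = max(EF_Demolition=10, EF_Roofing=24) = 24; EF_Electrical rough-in = 24+10 = 34
ES_Plumbing rough-in = 24; EF_Plumbing rough-in = 24+16 = 40
ES_HVAC install = max(EF_Excavation=7, EF_Foundation=14, EF_Framing=16, EF_Electrical rough-in=34, EF_Plumbing rough-in=40) = 40; EF_HVAC install = 40+13 = 53
Expected project duration μ = 53 days. Critical path: Demolition → Roofing → Plumbing rough-in → HVAC install.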